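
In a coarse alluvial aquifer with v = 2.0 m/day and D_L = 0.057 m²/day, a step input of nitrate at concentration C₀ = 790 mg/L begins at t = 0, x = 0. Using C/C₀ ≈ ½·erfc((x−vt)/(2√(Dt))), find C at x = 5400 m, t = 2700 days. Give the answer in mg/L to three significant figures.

395 mg/L

For a continuous step input, C/C₀ ≈ ½·erfc((x−vt)/(2√(Dt))).
vt = 2.0 × 2700 = 5400 m and 2√(Dt) = 2√(0.057 × 2700) = 24.81 m.
Argument (x−vt)/(2√(Dt)) = (5400 − 5400)/24.81 = 0; ½·erfc(0) = 0.5000.
C = 790 × 0.5000 = 395 mg/L.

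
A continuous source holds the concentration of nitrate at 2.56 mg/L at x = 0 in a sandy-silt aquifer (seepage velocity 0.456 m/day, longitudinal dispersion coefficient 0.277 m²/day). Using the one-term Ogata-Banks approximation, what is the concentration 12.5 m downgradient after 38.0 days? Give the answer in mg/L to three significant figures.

2.19 mg/L

For a continuous step input, C/C₀ ≈ ½·erfc((x−vt)/(2√(Dt))).
vt = 0.456 × 38.0 = 17.328 m and 2√(Dt) = 2√(0.277 × 38.0) = 6.489 m.
Argument (x−vt)/(2√(Dt)) = (12.5 − 17.328)/6.489 = -0.7440; ½·erfc(-0.7440) = 0.8536.
C = 2.56 × 0.8536 = 2.19 mg/L.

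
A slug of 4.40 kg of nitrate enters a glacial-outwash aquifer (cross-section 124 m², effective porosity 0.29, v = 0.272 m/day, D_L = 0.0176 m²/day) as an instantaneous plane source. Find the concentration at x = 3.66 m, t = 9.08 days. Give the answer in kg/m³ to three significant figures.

For an instantaneous plane source, C(x,t) = M/(n_e·A·√(4πDt)) · exp(−(x−vt)²/(4Dt)), with n_e·A the pore (flow) area.
Plume center vt = 0.272 × 9.08 = 2.46976 m, so the well at 3.66 m is 1.19024 m downgradient of the peak.
√(4πDt) = 1.417 m, giving peak height M/(n_e·A·√(4πDt)) = 4.40/(0.29 × 124 × 1.417) = 0.08635 kg/m³.
(x−vt)²/(4Dt) = (1.19024)²/(4 × 0.0176 × 9.08) = 2.216; exp(−2.216) = 0.1090.
C = 0.08635 × 0.1090 = 0.00941 kg/m³.

0.00941 kg/m³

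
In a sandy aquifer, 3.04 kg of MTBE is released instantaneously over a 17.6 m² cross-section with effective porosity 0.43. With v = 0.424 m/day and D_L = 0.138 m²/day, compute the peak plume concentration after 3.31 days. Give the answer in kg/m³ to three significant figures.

The peak of an instantaneous 1D plume sits at x = vt; there the Gaussian factor is 1 and C_max = M/(n_e·A·√(4πDt)), where n_e·A is the pore area the mass is dissolved in.
√(4πDt) = √(4π × 0.138 × 3.31) = 2.396 m, so C_max = 3.04/(0.43 × 17.6 × 2.396) = 0.168 kg/m³.

0.168 kg/m³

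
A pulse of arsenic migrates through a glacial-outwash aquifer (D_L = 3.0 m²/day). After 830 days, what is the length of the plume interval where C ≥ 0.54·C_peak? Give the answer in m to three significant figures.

157 m

The plume is Gaussian with σ = √(2Dt) = √(2 × 3.0 × 830) = 70.57 m.
C/C_peak = exp(−Δx²/(2σ²)) = 0.54 ⇒ Δx = σ·√(−2 ln 0.54) = 70.57 × 1.110 = 78.33 m.
Width = 2Δx = 157 m.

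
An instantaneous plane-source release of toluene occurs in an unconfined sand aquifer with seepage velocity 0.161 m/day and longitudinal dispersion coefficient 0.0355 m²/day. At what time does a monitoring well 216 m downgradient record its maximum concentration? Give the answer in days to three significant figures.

1340 days

For the 1D instantaneous-source solution, setting ∂C/∂t = 0 at fixed x gives v²t² + 2Dt − x² = 0, so t = (√(D² + v²x²) − D)/v².
√(D² + v²x²) = √(0.0355² + 0.161² × 216²) = 34.78; v² = 0.025921.
t = (34.78 − 0.0355)/0.025921 = 1340 days (vs. the pure-advection estimate x/v = 1340 d).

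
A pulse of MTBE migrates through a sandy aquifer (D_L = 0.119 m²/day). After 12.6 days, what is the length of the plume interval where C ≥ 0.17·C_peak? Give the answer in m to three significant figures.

The plume is Gaussian with σ = √(2Dt) = √(2 × 0.119 × 12.6) = 1.732 m.
C/C_peak = exp(−Δx²/(2σ²)) = 0.17 ⇒ Δx = σ·√(−2 ln 0.17) = 1.732 × 1.883 = 3.261 m.
Width = 2Δx = 6.52 m.

6.52 m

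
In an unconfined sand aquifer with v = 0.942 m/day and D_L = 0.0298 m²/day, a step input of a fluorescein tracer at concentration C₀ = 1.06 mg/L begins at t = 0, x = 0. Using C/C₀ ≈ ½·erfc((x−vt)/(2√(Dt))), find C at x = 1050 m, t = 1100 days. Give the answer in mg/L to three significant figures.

For a continuous step input, C/C₀ ≈ ½·erfc((x−vt)/(2√(Dt))).
vt = 0.942 × 1100 = 1036.2 m and 2√(Dt) = 2√(0.0298 × 1100) = 11.45 m.
Argument (x−vt)/(2√(Dt)) = (1050 − 1036.2)/11.45 = 1.205; ½·erfc(1.205) = 0.04418.
C = 1.06 × 0.04418 = 0.0468 mg/L.

0.0468 mg/L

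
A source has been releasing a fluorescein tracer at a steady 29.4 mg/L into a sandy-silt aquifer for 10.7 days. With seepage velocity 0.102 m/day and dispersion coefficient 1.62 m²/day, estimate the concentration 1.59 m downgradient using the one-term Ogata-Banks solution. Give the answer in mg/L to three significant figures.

For a continuous step input, C/C₀ ≈ ½·erfc((x−vt)/(2√(Dt))).
vt = 0.102 × 10.7 = 1.0914 m and 2√(Dt) = 2√(1.62 × 10.7) = 8.327 m.
Argument (x−vt)/(2√(Dt)) = (1.59 − 1.0914)/8.327 = 0.05988; ½·erfc(0.05988) = 0.4663.
C = 29.4 × 0.4663 = 13.7 mg/L.

13.7 mg/L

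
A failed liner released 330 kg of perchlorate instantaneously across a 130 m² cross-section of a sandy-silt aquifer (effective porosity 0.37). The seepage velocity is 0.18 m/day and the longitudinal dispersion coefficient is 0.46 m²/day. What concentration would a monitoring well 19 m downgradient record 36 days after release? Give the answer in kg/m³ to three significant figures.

0.0446 kg/m³

For an instantaneous plane source, C(x,t) = M/(n_e·A·√(4πDt)) · exp(−(x−vt)²/(4Dt)), with n_e·A the pore (flow) area.
Plume center vt = 0.18 × 36 = 6.48 m, so the well at 19 m is 12.52 m downgradient of the peak.
√(4πDt) = 14.43 m, giving peak height M/(n_e·A·√(4πDt)) = 330/(0.37 × 130 × 14.43) = 0.4754 kg/m³.
(x−vt)²/(4Dt) = (12.52)²/(4 × 0.46 × 36) = 2.366; exp(−2.366) = 0.09386.
C = 0.4754 × 0.09386 = 0.0446 kg/m³.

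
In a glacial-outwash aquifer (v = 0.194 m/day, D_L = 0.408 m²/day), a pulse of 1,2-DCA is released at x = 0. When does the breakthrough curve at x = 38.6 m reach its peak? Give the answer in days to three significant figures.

188 days

For the 1D instantaneous-source solution, setting ∂C/∂t = 0 at fixed x gives v²t² + 2Dt − x² = 0, so t = (√(D² + v²x²) − D)/v².
√(D² + v²x²) = √(0.408² + 0.194² × 38.6²) = 7.500; v² = 0.037636.
t = (7.500 − 0.408)/0.037636 = 188 days (vs. the pure-advection estimate x/v = 199 d).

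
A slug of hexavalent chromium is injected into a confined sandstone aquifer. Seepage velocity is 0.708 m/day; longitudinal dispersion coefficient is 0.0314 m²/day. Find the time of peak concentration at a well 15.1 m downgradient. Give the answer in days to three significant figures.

21.3 days

For the 1D instantaneous-source solution, setting ∂C/∂t = 0 at fixed x gives v²t² + 2Dt − x² = 0, so t = (√(D² + v²x²) − D)/v².
√(D² + v²x²) = √(0.0314² + 0.708² × 15.1²) = 10.69; v² = 0.501264.
t = (10.69 − 0.0314)/0.501264 = 21.3 days (vs. the pure-advection estimate x/v = 21.3 d).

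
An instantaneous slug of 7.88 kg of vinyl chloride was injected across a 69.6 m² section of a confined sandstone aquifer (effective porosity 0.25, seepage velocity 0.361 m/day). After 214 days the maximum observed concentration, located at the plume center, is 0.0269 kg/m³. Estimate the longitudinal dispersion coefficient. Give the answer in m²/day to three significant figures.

At the plume center C_max = M/(n_e·A·√(4πDt)), so D = M²/(4πt·(n_e·A·C_max)²).
n_e·A·C_max = 0.25 × 69.6 × 0.0269 = 0.4681 kg/m.
D = 7.88²/(4π × 214 × 0.4681²) = 0.105 m²/day.

0.105 m²/day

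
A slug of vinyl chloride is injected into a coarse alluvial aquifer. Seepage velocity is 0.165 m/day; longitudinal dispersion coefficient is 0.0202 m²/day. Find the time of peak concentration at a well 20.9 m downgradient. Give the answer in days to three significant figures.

126 days

For the 1D instantaneous-source solution, setting ∂C/∂t = 0 at fixed x gives v²t² + 2Dt − x² = 0, so t = (√(D² + v²x²) − D)/v².
√(D² + v²x²) = √(0.0202² + 0.165² × 20.9²) = 3.449; v² = 0.027225.
t = (3.449 − 0.0202)/0.027225 = 126 days (vs. the pure-advection estimate x/v = 127 d).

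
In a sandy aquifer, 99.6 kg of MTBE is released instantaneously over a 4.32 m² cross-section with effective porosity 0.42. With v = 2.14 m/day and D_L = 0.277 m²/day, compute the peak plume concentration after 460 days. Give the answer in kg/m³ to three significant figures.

1.37 kg/m³

The peak of an instantaneous 1D plume sits at x = vt; there the Gaussian factor is 1 and C_max = M/(n_e·A·√(4πDt)), where n_e·A is the pore area the mass is dissolved in.
√(4πDt) = √(4π × 0.277 × 460) = 40.02 m, so C_max = 99.6/(0.42 × 4.32 × 40.02) = 1.37 kg/m³.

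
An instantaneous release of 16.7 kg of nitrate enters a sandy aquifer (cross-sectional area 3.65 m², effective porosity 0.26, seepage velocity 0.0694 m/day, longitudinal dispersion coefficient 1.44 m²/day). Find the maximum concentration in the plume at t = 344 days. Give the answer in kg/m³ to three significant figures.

The peak of an instantaneous 1D plume sits at x = vt; there the Gaussian factor is 1 and C_max = M/(n_e·A·√(4πDt)), where n_e·A is the pore area the mass is dissolved in.
√(4πDt) = √(4π × 1.44 × 344) = 78.90 m, so C_max = 16.7/(0.26 × 3.65 × 78.90) = 0.223 kg/m³.

0.223 kg/m³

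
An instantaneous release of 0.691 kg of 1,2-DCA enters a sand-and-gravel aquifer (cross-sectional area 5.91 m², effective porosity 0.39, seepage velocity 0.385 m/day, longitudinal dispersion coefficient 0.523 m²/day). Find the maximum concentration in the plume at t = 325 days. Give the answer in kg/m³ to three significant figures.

0.00649 kg/m³

The peak of an instantaneous 1D plume sits at x = vt; there the Gaussian factor is 1 and C_max = M/(n_e·A·√(4πDt)), where n_e·A is the pore area the mass is dissolved in.
√(4πDt) = √(4π × 0.523 × 325) = 46.22 m, so C_max = 0.691/(0.39 × 5.91 × 46.22) = 0.00649 kg/m³.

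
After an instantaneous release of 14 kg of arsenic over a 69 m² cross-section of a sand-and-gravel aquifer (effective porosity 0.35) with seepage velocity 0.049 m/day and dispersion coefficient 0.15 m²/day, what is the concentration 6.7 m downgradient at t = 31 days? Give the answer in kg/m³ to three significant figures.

0.0179 kg/m³

For an instantaneous plane source, C(x,t) = M/(n_e·A·√(4πDt)) · exp(−(x−vt)²/(4Dt)), with n_e·A the pore (flow) area.
Plume center vt = 0.049 × 31 = 1.519 m, so the well at 6.7 m is 5.181 m downgradient of the peak.
√(4πDt) = 7.644 m, giving peak height M/(n_e·A·√(4πDt)) = 14/(0.35 × 69 × 7.644) = 0.07584 kg/m³.
(x−vt)²/(4Dt) = (5.181)²/(4 × 0.15 × 31) = 1.443; exp(−1.443) = 0.2362.
C = 0.07584 × 0.2362 = 0.0179 kg/m³.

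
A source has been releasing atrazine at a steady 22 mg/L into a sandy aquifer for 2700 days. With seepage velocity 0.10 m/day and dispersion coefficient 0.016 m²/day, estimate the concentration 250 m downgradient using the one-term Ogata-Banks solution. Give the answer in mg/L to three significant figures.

For a continuous step input, C/C₀ ≈ ½·erfc((x−vt)/(2√(Dt))).
vt = 0.10 × 2700 = 270 m and 2√(Dt) = 2√(0.016 × 2700) = 13.15 m.
Argument (x−vt)/(2√(Dt)) = (250 − 270)/13.15 = -1.521; ½·erfc(-1.521) = 0.9843.
C = 22 × 0.9843 = 21.7 mg/L.

21.7 mg/L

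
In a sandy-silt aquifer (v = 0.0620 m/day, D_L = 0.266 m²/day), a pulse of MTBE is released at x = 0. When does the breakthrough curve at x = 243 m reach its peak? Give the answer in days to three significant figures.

3850 days

For the 1D instantaneous-source solution, setting ∂C/∂t = 0 at fixed x gives v²t² + 2Dt − x² = 0, so t = (√(D² + v²x²) − D)/v².
√(D² + v²x²) = √(0.266² + 0.0620² × 243²) = 15.07; v² = 0.003844.
t = (15.07 − 0.266)/0.003844 = 3850 days (vs. the pure-advection estimate x/v = 3920 d).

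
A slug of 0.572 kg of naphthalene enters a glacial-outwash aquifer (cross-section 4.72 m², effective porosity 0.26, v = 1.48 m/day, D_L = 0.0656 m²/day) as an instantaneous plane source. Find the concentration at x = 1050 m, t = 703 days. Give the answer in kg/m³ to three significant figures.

For an instantaneous plane source, C(x,t) = M/(n_e·A·√(4πDt)) · exp(−(x−vt)²/(4Dt)), with n_e·A the pore (flow) area.
Plume center vt = 1.48 × 703 = 1040.44 m, so the well at 1050 m is 9.56 m downgradient of the peak.
√(4πDt) = 24.07 m, giving peak height M/(n_e·A·√(4πDt)) = 0.572/(0.26 × 4.72 × 24.07) = 0.01936 kg/m³.
(x−vt)²/(4Dt) = (9.56)²/(4 × 0.0656 × 703) = 0.4954; exp(−0.4954) = 0.6093.
C = 0.01936 × 0.6093 = 0.0118 kg/m³.

0.0118 kg/m³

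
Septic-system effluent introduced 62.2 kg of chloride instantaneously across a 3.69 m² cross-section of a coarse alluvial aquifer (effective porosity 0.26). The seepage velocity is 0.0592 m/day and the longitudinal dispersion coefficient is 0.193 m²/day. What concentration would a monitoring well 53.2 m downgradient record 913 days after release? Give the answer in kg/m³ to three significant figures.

For an instantaneous plane source, C(x,t) = M/(n_e·A·√(4πDt)) · exp(−(x−vt)²/(4Dt)), with n_e·A the pore (flow) area.
Plume center vt = 0.0592 × 913 = 54.0496 m, so the well at 53.2 m is 0.8496 m upgradient of the peak.
√(4πDt) = 47.06 m, giving peak height M/(n_e·A·√(4πDt)) = 62.2/(0.26 × 3.69 × 47.06) = 1.378 kg/m³.
(x−vt)²/(4Dt) = (-0.8496)²/(4 × 0.193 × 913) = 0.001024; exp(−0.001024) = 0.9990.
C = 1.378 × 0.9990 = 1.38 kg/m³.

1.38 kg/m³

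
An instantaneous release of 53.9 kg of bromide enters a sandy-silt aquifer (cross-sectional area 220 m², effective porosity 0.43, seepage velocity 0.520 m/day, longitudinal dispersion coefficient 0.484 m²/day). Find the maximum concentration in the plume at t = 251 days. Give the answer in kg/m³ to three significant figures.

0.0146 kg/m³

The peak of an instantaneous 1D plume sits at x = vt; there the Gaussian factor is 1 and C_max = M/(n_e·A·√(4πDt)), where n_e·A is the pore area the mass is dissolved in.
√(4πDt) = √(4π × 0.484 × 251) = 39.07 m, so C_max = 53.9/(0.43 × 220 × 39.07) = 0.0146 kg/m³.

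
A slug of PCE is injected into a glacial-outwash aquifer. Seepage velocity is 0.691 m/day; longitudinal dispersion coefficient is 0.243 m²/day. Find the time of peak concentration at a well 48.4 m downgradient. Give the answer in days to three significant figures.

For the 1D instantaneous-source solution, setting ∂C/∂t = 0 at fixed x gives v²t² + 2Dt − x² = 0, so t = (√(D² + v²x²) − D)/v².
√(D² + v²x²) = √(0.243² + 0.691² × 48.4²) = 33.45; v² = 0.477481.
t = (33.45 − 0.243)/0.477481 = 69.5 days (vs. the pure-advection estimate x/v = 70.0 d).

69.5 days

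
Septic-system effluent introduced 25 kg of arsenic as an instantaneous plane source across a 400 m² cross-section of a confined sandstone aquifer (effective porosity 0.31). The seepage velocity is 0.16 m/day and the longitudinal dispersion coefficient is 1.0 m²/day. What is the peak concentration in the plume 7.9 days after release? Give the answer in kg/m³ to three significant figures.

The peak of an instantaneous 1D plume sits at x = vt; there the Gaussian factor is 1 and C_max = M/(n_e·A·√(4πDt)), where n_e·A is the pore area the mass is dissolved in.
√(4πDt) = √(4π × 1.0 × 7.9) = 9.964 m, so C_max = 25/(0.31 × 400 × 9.964) = 0.0202 kg/m³.

0.0202 kg/m³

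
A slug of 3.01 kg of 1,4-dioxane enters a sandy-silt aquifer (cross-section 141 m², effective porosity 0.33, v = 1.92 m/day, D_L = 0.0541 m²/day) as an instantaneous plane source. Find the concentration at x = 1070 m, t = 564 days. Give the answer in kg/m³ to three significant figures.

0.000849 kg/m³

For an instantaneous plane source, C(x,t) = M/(n_e·A·√(4πDt)) · exp(−(x−vt)²/(4Dt)), with n_e·A the pore (flow) area.
Plume center vt = 1.92 × 564 = 1082.88 m, so the well at 1070 m is 12.88 m upgradient of the peak.
√(4πDt) = 19.58 m, giving peak height M/(n_e·A·√(4πDt)) = 3.01/(0.33 × 141 × 19.58) = 0.003304 kg/m³.
(x−vt)²/(4Dt) = (-12.88)²/(4 × 0.0541 × 564) = 1.359; exp(−1.359) = 0.2569.
C = 0.003304 × 0.2569 = 0.000849 kg/m³.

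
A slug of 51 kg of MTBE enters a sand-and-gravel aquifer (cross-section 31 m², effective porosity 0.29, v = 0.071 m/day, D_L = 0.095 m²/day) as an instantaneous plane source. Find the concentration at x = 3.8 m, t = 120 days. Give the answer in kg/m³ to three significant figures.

0.291 kg/m³

For an instantaneous plane source, C(x,t) = M/(n_e·A·√(4πDt)) · exp(−(x−vt)²/(4Dt)), with n_e·A the pore (flow) area.
Plume center vt = 0.071 × 120 = 8.52 m, so the well at 3.8 m is 4.72 m upgradient of the peak.
√(4πDt) = 11.97 m, giving peak height M/(n_e·A·√(4πDt)) = 51/(0.29 × 31 × 11.97) = 0.4739 kg/m³.
(x−vt)²/(4Dt) = (-4.72)²/(4 × 0.095 × 120) = 0.4886; exp(−0.4886) = 0.6135.
C = 0.4739 × 0.6135 = 0.291 kg/m³.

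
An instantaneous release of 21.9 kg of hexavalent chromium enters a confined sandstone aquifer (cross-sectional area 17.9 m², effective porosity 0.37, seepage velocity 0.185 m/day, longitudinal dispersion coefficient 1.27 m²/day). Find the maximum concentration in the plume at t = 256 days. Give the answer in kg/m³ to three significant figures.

0.0517 kg/m³

The peak of an instantaneous 1D plume sits at x = vt; there the Gaussian factor is 1 and C_max = M/(n_e·A·√(4πDt)), where n_e·A is the pore area the mass is dissolved in.
√(4πDt) = √(4π × 1.27 × 256) = 63.92 m, so C_max = 21.9/(0.37 × 17.9 × 63.92) = 0.0517 kg/m³.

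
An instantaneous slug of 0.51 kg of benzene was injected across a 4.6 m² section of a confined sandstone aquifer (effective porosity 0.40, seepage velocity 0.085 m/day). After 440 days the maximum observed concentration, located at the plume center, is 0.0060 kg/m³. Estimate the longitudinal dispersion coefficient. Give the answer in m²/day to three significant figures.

0.386 m²/day

At the plume center C_max = M/(n_e·A·√(4πDt)), so D = M²/(4πt·(n_e·A·C_max)²).
n_e·A·C_max = 0.40 × 4.6 × 0.0060 = 0.01104 kg/m.
D = 0.51²/(4π × 440 × 0.01104²) = 0.386 m²/day.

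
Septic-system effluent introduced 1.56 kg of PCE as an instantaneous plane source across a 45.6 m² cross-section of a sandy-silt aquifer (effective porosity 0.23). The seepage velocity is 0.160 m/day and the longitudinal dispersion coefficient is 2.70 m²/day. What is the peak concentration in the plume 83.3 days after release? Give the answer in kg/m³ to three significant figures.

The peak of an instantaneous 1D plume sits at x = vt; there the Gaussian factor is 1 and C_max = M/(n_e·A·√(4πDt)), where n_e·A is the pore area the mass is dissolved in.
√(4πDt) = √(4π × 2.70 × 83.3) = 53.16 m, so C_max = 1.56/(0.23 × 45.6 × 53.16) = 0.00280 kg/m³.

0.00280 kg/m³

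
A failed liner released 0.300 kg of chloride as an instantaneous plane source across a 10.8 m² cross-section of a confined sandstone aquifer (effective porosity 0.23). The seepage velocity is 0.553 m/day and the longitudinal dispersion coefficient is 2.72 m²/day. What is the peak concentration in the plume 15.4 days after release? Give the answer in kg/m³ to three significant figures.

0.00526 kg/m³

The peak of an instantaneous 1D plume sits at x = vt; there the Gaussian factor is 1 and C_max = M/(n_e·A·√(4πDt)), where n_e·A is the pore area the mass is dissolved in.
√(4πDt) = √(4π × 2.72 × 15.4) = 22.94 m, so C_max = 0.300/(0.23 × 10.8 × 22.94) = 0.00526 kg/m³.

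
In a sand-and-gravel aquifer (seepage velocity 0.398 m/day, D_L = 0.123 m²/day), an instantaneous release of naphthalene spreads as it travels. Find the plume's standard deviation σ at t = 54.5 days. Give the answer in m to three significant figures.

3.66 m

Dispersive spreading gives a Gaussian with σ² = 2Dt; advection only shifts the center.
σ = √(2 × 0.123 × 54.5) = 3.66 m.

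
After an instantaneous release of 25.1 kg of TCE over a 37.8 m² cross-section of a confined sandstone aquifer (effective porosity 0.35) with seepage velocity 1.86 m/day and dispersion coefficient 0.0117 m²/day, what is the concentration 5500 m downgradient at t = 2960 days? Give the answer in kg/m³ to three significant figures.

0.0725 kg/m³

For an instantaneous plane source, C(x,t) = M/(n_e·A·√(4πDt)) · exp(−(x−vt)²/(4Dt)), with n_e·A the pore (flow) area.
Plume center vt = 1.86 × 2960 = 5505.6 m, so the well at 5500 m is 5.6 m upgradient of the peak.
√(4πDt) = 20.86 m, giving peak height M/(n_e·A·√(4πDt)) = 25.1/(0.35 × 37.8 × 20.86) = 0.09095 kg/m³.
(x−vt)²/(4Dt) = (-5.6)²/(4 × 0.0117 × 2960) = 0.2264; exp(−0.2264) = 0.7974.
C = 0.09095 × 0.7974 = 0.0725 kg/m³.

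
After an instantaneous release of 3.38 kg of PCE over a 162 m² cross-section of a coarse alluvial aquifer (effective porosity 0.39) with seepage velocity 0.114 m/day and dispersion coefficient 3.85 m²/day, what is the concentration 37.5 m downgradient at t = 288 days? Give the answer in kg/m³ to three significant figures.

For an instantaneous plane source, C(x,t) = M/(n_e·A·√(4πDt)) · exp(−(x−vt)²/(4Dt)), with n_e·A the pore (flow) area.
Plume center vt = 0.114 × 288 = 32.832 m, so the well at 37.5 m is 4.668 m downgradient of the peak.
√(4πDt) = 118.0 m, giving peak height M/(n_e·A·√(4πDt)) = 3.38/(0.39 × 162 × 118.0) = 0.0004534 kg/m³.
(x−vt)²/(4Dt) = (4.668)²/(4 × 3.85 × 288) = 0.004913; exp(−0.004913) = 0.9951.
C = 0.0004534 × 0.9951 = 0.000451 kg/m³.

0.000451 kg/m³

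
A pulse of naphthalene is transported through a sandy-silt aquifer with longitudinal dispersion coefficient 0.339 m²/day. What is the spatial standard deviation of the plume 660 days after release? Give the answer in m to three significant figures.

Dispersive spreading gives a Gaussian with σ² = 2Dt; advection only shifts the center.
σ = √(2 × 0.339 × 660) = 21.2 m.

21.2 m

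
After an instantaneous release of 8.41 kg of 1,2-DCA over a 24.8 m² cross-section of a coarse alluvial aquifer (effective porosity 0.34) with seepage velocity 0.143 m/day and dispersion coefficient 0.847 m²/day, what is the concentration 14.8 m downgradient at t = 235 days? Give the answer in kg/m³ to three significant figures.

For an instantaneous plane source, C(x,t) = M/(n_e·A·√(4πDt)) · exp(−(x−vt)²/(4Dt)), with n_e·A the pore (flow) area.
Plume center vt = 0.143 × 235 = 33.605 m, so the well at 14.8 m is 18.805 m upgradient of the peak.
√(4πDt) = 50.01 m, giving peak height M/(n_e·A·√(4πDt)) = 8.41/(0.34 × 24.8 × 50.01) = 0.01994 kg/m³.
(x−vt)²/(4Dt) = (-18.805)²/(4 × 0.847 × 235) = 0.4442; exp(−0.4442) = 0.6413.
C = 0.01994 × 0.6413 = 0.0128 kg/m³.

0.0128 kg/m³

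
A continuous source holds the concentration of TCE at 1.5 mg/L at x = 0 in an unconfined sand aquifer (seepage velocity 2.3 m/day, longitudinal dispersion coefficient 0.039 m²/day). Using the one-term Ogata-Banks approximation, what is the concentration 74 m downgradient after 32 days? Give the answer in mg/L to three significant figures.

For a continuous step input, C/C₀ ≈ ½·erfc((x−vt)/(2√(Dt))).
vt = 2.3 × 32 = 73.6 m and 2√(Dt) = 2√(0.039 × 32) = 2.234 m.
Argument (x−vt)/(2√(Dt)) = (74 − 73.6)/2.234 = 0.1791; ½·erfc(0.1791) = 0.4000.
C = 1.5 × 0.4000 = 0.600 mg/L.

0.600 mg/L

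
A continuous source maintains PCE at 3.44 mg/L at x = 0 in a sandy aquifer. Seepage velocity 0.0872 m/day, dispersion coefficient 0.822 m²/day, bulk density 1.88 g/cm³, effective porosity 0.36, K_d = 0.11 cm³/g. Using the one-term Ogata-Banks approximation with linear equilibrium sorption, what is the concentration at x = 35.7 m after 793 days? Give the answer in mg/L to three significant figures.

Retardation factor R = 1 + ρ_b·K_d/n = 1 + 1.88 × 0.11/0.36 = 1.574.
Sorption retards both mechanisms: v_R = v/R = 0.05540 m/day, D_R = D/R = 0.5222 m²/day.
v_R·t = 0.05540 × 793 = 43.9322 m; 2√(D_R t) = 40.70 m; argument = (35.7 − 43.9322)/40.70 = -0.2023.
C = C₀ × ½·erfc(-0.2023) = 3.44 × 0.6126 = 2.11 mg/L.

2.11 mg/L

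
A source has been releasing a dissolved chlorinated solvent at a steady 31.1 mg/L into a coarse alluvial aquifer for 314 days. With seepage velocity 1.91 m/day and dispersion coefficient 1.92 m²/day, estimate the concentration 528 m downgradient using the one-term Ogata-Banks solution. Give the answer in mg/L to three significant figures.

For a continuous step input, C/C₀ ≈ ½·erfc((x−vt)/(2√(Dt))).
vt = 1.91 × 314 = 599.74 m and 2√(Dt) = 2√(1.92 × 314) = 49.11 m.
Argument (x−vt)/(2√(Dt)) = (528 − 599.74)/49.11 = -1.461; ½·erfc(-1.461) = 0.9806.
C = 31.1 × 0.9806 = 30.5 mg/L.

30.5 mg/L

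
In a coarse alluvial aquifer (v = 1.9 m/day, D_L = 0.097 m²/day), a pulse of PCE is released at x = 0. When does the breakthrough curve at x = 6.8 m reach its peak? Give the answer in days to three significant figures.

3.55 days

For the 1D instantaneous-source solution, setting ∂C/∂t = 0 at fixed x gives v²t² + 2Dt − x² = 0, so t = (√(D² + v²x²) − D)/v².
√(D² + v²x²) = √(0.097² + 1.9² × 6.8²) = 12.92; v² = 3.61.
t = (12.92 − 0.097)/3.61 = 3.55 days (vs. the pure-advection estimate x/v = 3.58 d).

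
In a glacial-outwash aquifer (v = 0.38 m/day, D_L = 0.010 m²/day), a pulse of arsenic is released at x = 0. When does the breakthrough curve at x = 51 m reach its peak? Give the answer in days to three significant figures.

For the 1D instantaneous-source solution, setting ∂C/∂t = 0 at fixed x gives v²t² + 2Dt − x² = 0, so t = (√(D² + v²x²) − D)/v².
√(D² + v²x²) = √(0.010² + 0.38² × 51²) = 19.38; v² = 0.1444.
t = (19.38 − 0.010)/0.1444 = 134 days (vs. the pure-advection estimate x/v = 134 d).

134 days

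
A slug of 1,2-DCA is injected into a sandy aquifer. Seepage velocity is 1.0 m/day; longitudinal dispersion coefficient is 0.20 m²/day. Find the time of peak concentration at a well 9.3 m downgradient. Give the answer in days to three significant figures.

9.10 days

For the 1D instantaneous-source solution, setting ∂C/∂t = 0 at fixed x gives v²t² + 2Dt − x² = 0, so t = (√(D² + v²x²) − D)/v².
√(D² + v²x²) = √(0.20² + 1.0² × 9.3²) = 9.302; v² = 1.
t = (9.302 − 0.20)/1 = 9.10 days (vs. the pure-advection estimate x/v = 9.30 d).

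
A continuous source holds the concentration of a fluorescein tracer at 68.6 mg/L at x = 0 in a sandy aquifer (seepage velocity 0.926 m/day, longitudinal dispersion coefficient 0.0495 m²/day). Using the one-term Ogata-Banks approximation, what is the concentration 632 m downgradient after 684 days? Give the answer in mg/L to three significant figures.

For a continuous step input, C/C₀ ≈ ½·erfc((x−vt)/(2√(Dt))).
vt = 0.926 × 684 = 633.384 m and 2√(Dt) = 2√(0.0495 × 684) = 11.64 m.
Argument (x−vt)/(2√(Dt)) = (632 − 633.384)/11.64 = -0.1189; ½·erfc(-0.1189) = 0.5668.
C = 68.6 × 0.5668 = 38.9 mg/L.

38.9 mg/L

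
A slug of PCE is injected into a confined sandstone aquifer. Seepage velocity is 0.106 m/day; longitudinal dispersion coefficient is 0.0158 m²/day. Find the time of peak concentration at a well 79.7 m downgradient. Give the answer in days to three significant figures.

750 days

For the 1D instantaneous-source solution, setting ∂C/∂t = 0 at fixed x gives v²t² + 2Dt − x² = 0, so t = (√(D² + v²x²) − D)/v².
√(D² + v²x²) = √(0.0158² + 0.106² × 79.7²) = 8.448; v² = 0.011236.
t = (8.448 − 0.0158)/0.011236 = 750 days (vs. the pure-advection estimate x/v = 752 d).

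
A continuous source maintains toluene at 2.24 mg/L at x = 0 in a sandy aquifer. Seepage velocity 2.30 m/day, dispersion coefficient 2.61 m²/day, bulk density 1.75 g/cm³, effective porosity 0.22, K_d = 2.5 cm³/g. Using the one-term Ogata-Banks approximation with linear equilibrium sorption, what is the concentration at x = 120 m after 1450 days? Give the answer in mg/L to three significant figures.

Retardation factor R = 1 + ρ_b·K_d/n = 1 + 1.75 × 2.5/0.22 = 20.89.
Sorption retards both mechanisms: v_R = v/R = 0.1101 m/day, D_R = D/R = 0.1249 m²/day.
v_R·t = 0.1101 × 1450 = 159.645 m; 2√(D_R t) = 26.92 m; argument = (120 − 159.645)/26.92 = -1.473.
C = C₀ × ½·erfc(-1.473) = 2.24 × 0.9814 = 2.20 mg/L.

2.20 mg/L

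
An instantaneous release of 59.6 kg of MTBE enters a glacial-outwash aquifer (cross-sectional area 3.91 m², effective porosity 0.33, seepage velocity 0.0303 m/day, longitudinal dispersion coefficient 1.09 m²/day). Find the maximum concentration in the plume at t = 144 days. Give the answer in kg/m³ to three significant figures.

The peak of an instantaneous 1D plume sits at x = vt; there the Gaussian factor is 1 and C_max = M/(n_e·A·√(4πDt)), where n_e·A is the pore area the mass is dissolved in.
√(4πDt) = √(4π × 1.09 × 144) = 44.41 m, so C_max = 59.6/(0.33 × 3.91 × 44.41) = 1.04 kg/m³.

1.04 kg/m³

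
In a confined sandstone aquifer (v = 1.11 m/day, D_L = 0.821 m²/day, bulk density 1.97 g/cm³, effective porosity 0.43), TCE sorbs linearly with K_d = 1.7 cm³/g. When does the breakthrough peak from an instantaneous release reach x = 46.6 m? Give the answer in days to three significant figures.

Retardation factor R = 1 + ρ_b·K_d/n = 1 + 1.97 × 1.7/0.43 = 8.788.
Sorption retards both mechanisms: v_R = v/R = 0.1263 m/day, D_R = D/R = 0.09342 m²/day.
Peak time from v_R²t² + 2D_R t − x² = 0: t = (√(D_R² + v_R²x²) − D_R)/v_R².
√(D_R² + v_R²x²) = √(0.09342² + 0.1263² × 46.6²) = 5.886; v_R² = 0.01595.
t = (5.886 − 0.09342)/0.01595 = 363 days.

363 days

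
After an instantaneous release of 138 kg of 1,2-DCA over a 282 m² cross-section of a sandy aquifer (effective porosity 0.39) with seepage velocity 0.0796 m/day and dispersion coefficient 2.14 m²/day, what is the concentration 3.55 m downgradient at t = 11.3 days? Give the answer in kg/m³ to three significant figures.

For an instantaneous plane source, C(x,t) = M/(n_e·A·√(4πDt)) · exp(−(x−vt)²/(4Dt)), with n_e·A the pore (flow) area.
Plume center vt = 0.0796 × 11.3 = 0.89948 m, so the well at 3.55 m is 2.65052 m downgradient of the peak.
√(4πDt) = 17.43 m, giving peak height M/(n_e·A·√(4πDt)) = 138/(0.39 × 282 × 17.43) = 0.07199 kg/m³.
(x−vt)²/(4Dt) = (2.65052)²/(4 × 2.14 × 11.3) = 0.07263; exp(−0.07263) = 0.9299.
C = 0.07199 × 0.9299 = 0.0669 kg/m³.

0.0669 kg/m³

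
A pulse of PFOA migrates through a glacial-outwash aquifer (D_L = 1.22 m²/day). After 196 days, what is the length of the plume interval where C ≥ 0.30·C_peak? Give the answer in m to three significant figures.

The plume is Gaussian with σ = √(2Dt) = √(2 × 1.22 × 196) = 21.87 m.
C/C_peak = exp(−Δx²/(2σ²)) = 0.30 ⇒ Δx = σ·√(−2 ln 0.30) = 21.87 × 1.552 = 33.94 m.
Width = 2Δx = 67.9 m.

67.9 m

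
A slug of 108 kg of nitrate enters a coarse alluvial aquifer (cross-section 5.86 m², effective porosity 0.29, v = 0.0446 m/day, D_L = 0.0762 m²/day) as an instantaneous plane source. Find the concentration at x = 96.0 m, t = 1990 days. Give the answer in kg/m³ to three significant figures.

1.34 kg/m³

For an instantaneous plane source, C(x,t) = M/(n_e·A·√(4πDt)) · exp(−(x−vt)²/(4Dt)), with n_e·A the pore (flow) area.
Plume center vt = 0.0446 × 1990 = 88.754 m, so the well at 96.0 m is 7.246 m downgradient of the peak.
√(4πDt) = 43.65 m, giving peak height M/(n_e·A·√(4πDt)) = 108/(0.29 × 5.86 × 43.65) = 1.456 kg/m³.
(x−vt)²/(4Dt) = (7.246)²/(4 × 0.0762 × 1990) = 0.08656; exp(−0.08656) = 0.9171.
C = 1.456 × 0.9171 = 1.34 kg/m³.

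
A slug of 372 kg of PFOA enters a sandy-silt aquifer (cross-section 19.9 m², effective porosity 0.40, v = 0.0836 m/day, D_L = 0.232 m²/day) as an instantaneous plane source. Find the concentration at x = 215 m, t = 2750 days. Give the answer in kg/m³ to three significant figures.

0.478 kg/m³

For an instantaneous plane source, C(x,t) = M/(n_e·A·√(4πDt)) · exp(−(x−vt)²/(4Dt)), with n_e·A the pore (flow) area.
Plume center vt = 0.0836 × 2750 = 229.9 m, so the well at 215 m is 14.9 m upgradient of the peak.
√(4πDt) = 89.54 m, giving peak height M/(n_e·A·√(4πDt)) = 372/(0.40 × 19.9 × 89.54) = 0.5219 kg/m³.
(x−vt)²/(4Dt) = (-14.9)²/(4 × 0.232 × 2750) = 0.08699; exp(−0.08699) = 0.9167.
C = 0.5219 × 0.9167 = 0.478 kg/m³.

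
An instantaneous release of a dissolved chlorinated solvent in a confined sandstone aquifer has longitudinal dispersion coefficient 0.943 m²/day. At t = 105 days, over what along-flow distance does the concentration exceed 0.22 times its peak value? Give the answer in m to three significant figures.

The plume is Gaussian with σ = √(2Dt) = √(2 × 0.943 × 105) = 14.07 m.
C/C_peak = exp(−Δx²/(2σ²)) = 0.22 ⇒ Δx = σ·√(−2 ln 0.22) = 14.07 × 1.740 = 24.48 m.
Width = 2Δx = 49.0 m.

49.0 m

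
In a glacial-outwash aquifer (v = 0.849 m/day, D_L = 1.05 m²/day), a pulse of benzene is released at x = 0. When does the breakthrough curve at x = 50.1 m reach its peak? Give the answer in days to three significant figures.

For the 1D instantaneous-source solution, setting ∂C/∂t = 0 at fixed x gives v²t² + 2Dt − x² = 0, so t = (√(D² + v²x²) − D)/v².
√(D² + v²x²) = √(1.05² + 0.849² × 50.1²) = 42.55; v² = 0.720801.
t = (42.55 − 1.05)/0.720801 = 57.6 days (vs. the pure-advection estimate x/v = 59.0 d).

57.6 days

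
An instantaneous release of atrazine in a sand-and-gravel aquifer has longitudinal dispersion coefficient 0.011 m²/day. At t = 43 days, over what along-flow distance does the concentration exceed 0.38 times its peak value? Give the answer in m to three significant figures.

The plume is Gaussian with σ = √(2Dt) = √(2 × 0.011 × 43) = 0.9726 m.
C/C_peak = exp(−Δx²/(2σ²)) = 0.38 ⇒ Δx = σ·√(−2 ln 0.38) = 0.9726 × 1.391 = 1.353 m.
Width = 2Δx = 2.71 m.

2.71 m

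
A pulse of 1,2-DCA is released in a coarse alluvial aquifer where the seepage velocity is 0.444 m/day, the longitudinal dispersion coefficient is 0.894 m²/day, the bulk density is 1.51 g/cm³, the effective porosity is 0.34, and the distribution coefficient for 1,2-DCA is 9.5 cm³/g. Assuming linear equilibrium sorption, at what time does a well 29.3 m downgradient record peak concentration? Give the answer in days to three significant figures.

2660 days

Retardation factor R = 1 + ρ_b·K_d/n = 1 + 1.51 × 9.5/0.34 = 43.19.
Sorption retards both mechanisms: v_R = v/R = 0.01028 m/day, D_R = D/R = 0.02070 m²/day.
Peak time from v_R²t² + 2D_R t − x² = 0: t = (√(D_R² + v_R²x²) − D_R)/v_R².
√(D_R² + v_R²x²) = √(0.02070² + 0.01028² × 29.3²) = 0.3019; v_R² = 0.0001057.
t = (0.3019 − 0.02070)/0.0001057 = 2660 days.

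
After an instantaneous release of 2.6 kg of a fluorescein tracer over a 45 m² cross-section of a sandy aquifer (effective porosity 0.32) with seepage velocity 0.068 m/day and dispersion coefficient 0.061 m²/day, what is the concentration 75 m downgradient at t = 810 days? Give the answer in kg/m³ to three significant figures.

For an instantaneous plane source, C(x,t) = M/(n_e·A·√(4πDt)) · exp(−(x−vt)²/(4Dt)), with n_e·A the pore (flow) area.
Plume center vt = 0.068 × 810 = 55.08 m, so the well at 75 m is 19.92 m downgradient of the peak.
√(4πDt) = 24.92 m, giving peak height M/(n_e·A·√(4πDt)) = 2.6/(0.32 × 45 × 24.92) = 0.007245 kg/m³.
(x−vt)²/(4Dt) = (19.92)²/(4 × 0.061 × 810) = 2.008; exp(−2.008) = 0.1343.
C = 0.007245 × 0.1343 = 0.000973 kg/m³.

0.000973 kg/m³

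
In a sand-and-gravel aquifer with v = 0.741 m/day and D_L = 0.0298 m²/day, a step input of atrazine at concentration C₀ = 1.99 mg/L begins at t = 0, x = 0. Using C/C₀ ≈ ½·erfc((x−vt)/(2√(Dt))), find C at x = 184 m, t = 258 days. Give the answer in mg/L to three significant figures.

For a continuous step input, C/C₀ ≈ ½·erfc((x−vt)/(2√(Dt))).
vt = 0.741 × 258 = 191.178 m and 2√(Dt) = 2√(0.0298 × 258) = 5.546 m.
Argument (x−vt)/(2√(Dt)) = (184 − 191.178)/5.546 = -1.294; ½·erfc(-1.294) = 0.9664.
C = 1.99 × 0.9664 = 1.92 mg/L.

1.92 mg/L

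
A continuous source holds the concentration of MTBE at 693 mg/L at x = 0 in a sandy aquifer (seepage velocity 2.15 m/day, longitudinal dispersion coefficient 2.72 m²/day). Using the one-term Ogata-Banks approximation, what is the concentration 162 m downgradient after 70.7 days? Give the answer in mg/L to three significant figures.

211 mg/L

For a continuous step input, C/C₀ ≈ ½·erfc((x−vt)/(2√(Dt))).
vt = 2.15 × 70.7 = 152.005 m and 2√(Dt) = 2√(2.72 × 70.7) = 27.73 m.
Argument (x−vt)/(2√(Dt)) = (162 − 152.005)/27.73 = 0.3604; ½·erfc(0.3604) = 0.3051.
C = 693 × 0.3051 = 211 mg/L.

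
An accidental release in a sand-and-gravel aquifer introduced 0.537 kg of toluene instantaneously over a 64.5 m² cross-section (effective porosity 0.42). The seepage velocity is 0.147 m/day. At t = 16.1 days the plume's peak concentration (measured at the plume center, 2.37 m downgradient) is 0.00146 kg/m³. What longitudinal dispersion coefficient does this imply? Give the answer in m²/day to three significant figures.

0.911 m²/day

At the plume center C_max = M/(n_e·A·√(4πDt)), so D = M²/(4πt·(n_e·A·C_max)²).
n_e·A·C_max = 0.42 × 64.5 × 0.00146 = 0.03955 kg/m.
D = 0.537²/(4π × 16.1 × 0.03955²) = 0.911 m²/day.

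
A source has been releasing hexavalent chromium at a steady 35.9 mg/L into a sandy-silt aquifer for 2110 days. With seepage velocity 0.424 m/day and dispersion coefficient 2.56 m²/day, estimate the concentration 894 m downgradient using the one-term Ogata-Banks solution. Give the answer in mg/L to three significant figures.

For a continuous step input, C/C₀ ≈ ½·erfc((x−vt)/(2√(Dt))).
vt = 0.424 × 2110 = 894.64 m and 2√(Dt) = 2√(2.56 × 2110) = 147.0 m.
Argument (x−vt)/(2√(Dt)) = (894 − 894.64)/147.0 = -0.004354; ½·erfc(-0.004354) = 0.5025.
C = 35.9 × 0.5025 = 18.0 mg/L.

18.0 mg/L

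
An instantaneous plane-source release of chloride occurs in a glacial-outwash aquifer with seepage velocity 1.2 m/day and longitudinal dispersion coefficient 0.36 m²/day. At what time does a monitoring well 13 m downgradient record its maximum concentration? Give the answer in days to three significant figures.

For the 1D instantaneous-source solution, setting ∂C/∂t = 0 at fixed x gives v²t² + 2Dt − x² = 0, so t = (√(D² + v²x²) − D)/v².
√(D² + v²x²) = √(0.36² + 1.2² × 13²) = 15.60; v² = 1.44.
t = (15.60 − 0.36)/1.44 = 10.6 days (vs. the pure-advection estimate x/v = 10.8 d).

10.6 days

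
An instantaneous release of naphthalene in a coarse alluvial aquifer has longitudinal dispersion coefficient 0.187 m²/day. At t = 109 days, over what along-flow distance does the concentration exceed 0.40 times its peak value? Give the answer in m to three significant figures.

17.3 m

The plume is Gaussian with σ = √(2Dt) = √(2 × 0.187 × 109) = 6.385 m.
C/C_peak = exp(−Δx²/(2σ²)) = 0.40 ⇒ Δx = σ·√(−2 ln 0.40) = 6.385 × 1.354 = 8.645 m.
Width = 2Δx = 17.3 m.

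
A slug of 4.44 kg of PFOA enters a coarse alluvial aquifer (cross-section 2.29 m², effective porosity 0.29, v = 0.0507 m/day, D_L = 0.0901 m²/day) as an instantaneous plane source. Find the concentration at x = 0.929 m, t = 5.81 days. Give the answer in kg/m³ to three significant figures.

For an instantaneous plane source, C(x,t) = M/(n_e·A·√(4πDt)) · exp(−(x−vt)²/(4Dt)), with n_e·A the pore (flow) area.
Plume center vt = 0.0507 × 5.81 = 0.294567 m, so the well at 0.929 m is 0.634433 m downgradient of the peak.
√(4πDt) = 2.565 m, giving peak height M/(n_e·A·√(4πDt)) = 4.44/(0.29 × 2.29 × 2.565) = 2.607 kg/m³.
(x−vt)²/(4Dt) = (0.634433)²/(4 × 0.0901 × 5.81) = 0.1922; exp(−0.1922) = 0.8251.
C = 2.607 × 0.8251 = 2.15 kg/m³.

2.15 kg/m³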